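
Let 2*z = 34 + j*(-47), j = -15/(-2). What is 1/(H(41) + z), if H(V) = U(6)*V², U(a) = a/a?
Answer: 4/6087 ≈ 0.00065714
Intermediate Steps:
j = 15/2 (j = -15*(-½) = 15/2 ≈ 7.5000)
U(a) = 1
H(V) = V² (H(V) = 1*V² = V²)
z = -637/4 (z = (34 + (15/2)*(-47))/2 = (34 - 705/2)/2 = (½)*(-637/2) = -637/4 ≈ -159.25)
1/(H(41) + z) = 1/(41² - 637/4) = 1/(1681 - 637/4) = 1/(6087/4) = 4/6087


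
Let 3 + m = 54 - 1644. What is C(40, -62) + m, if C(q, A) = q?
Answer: -1553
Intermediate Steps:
m = -1593 (m = -3 + (54 - 1644) = -3 - 1590 = -1593)
C(40, -62) + m = 40 - 1593 = -1553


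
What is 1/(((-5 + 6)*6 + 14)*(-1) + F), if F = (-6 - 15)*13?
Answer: -1/293 ≈ -0.0034130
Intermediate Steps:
F = -273 (F = -21*13 = -273)
1/(((-5 + 6)*6 + 14)*(-1) + F) = 1/(((-5 + 6)*6 + 14)*(-1) - 273) = 1/((1*6 + 14)*(-1) - 273) = 1/((6 + 14)*(-1) - 273) = 1/(20*(-1) - 273) = 1/(-20 - 273) = 1/(-293) = -1/293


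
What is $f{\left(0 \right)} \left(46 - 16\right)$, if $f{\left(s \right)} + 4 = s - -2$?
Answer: $-60$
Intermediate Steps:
$f{\left(s \right)} = -2 + s$ ($f{\left(s \right)} = -4 + \left(s - -2\right) = -4 + \left(s + 2\right) = -4 + \left(2 + s\right) = -2 + s$)
$f{\left(0 \right)} \left(46 - 16\right) = \left(-2 + 0\right) \left(46 - 16\right) = \left(-2\right) 30 = -60$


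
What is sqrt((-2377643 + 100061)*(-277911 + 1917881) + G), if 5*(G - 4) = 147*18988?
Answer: 14*I*sqrt(476424182945)/5 ≈ 1.9327e+6*I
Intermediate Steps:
G = 2791256/5 (G = 4 + (147*18988)/5 = 4 + (1/5)*2791236 = 4 + 2791236/5 = 2791256/5 ≈ 5.5825e+5)
sqrt((-2377643 + 100061)*(-277911 + 1917881) + G) = sqrt((-2377643 + 100061)*(-277911 + 1917881) + 2791256/5) = sqrt(-2277582*1639970 + 2791256/5) = sqrt(-3735166152540 + 2791256/5) = sqrt(-18675827971444/5) = 14*I*sqrt(476424182945)/5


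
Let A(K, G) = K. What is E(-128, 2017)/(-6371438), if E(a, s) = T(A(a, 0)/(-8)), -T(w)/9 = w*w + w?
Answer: 1224/3185719 ≈ 0.00038421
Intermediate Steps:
T(w) = -9*w - 9*w**2 (T(w) = -9*(w*w + w) = -9*(w**2 + w) = -9*(w + w**2) = -9*w - 9*w**2)
E(a, s) = 9*a*(1 - a/8)/8 (E(a, s) = -9*a/(-8)*(1 + a/(-8)) = -9*a*(-1/8)*(1 + a*(-1/8)) = -9*(-a/8)*(1 - a/8) = 9*a*(1 - a/8)/8)
E(-128, 2017)/(-6371438) = ((9/64)*(-128)*(8 - 1*(-128)))/(-6371438) = ((9/64)*(-128)*(8 + 128))*(-1/6371438) = ((9/64)*(-128)*136)*(-1/6371438) = -2448*(-1/6371438) = 1224/3185719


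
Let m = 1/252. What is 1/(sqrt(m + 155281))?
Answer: 6*sqrt(273915691)/39130813 ≈ 0.0025377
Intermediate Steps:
m = 1/252 ≈ 0.0039683
1/(sqrt(m + 155281)) = 1/(sqrt(1/252 + 155281)) = 1/(sqrt(39130813/252)) = 1/(sqrt(273915691)/42) = 6*sqrt(273915691)/39130813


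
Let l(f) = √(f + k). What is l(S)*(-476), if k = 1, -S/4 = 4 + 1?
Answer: -476*I*√19 ≈ -2074.8*I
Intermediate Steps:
S = -20 (S = -4*(4 + 1) = -4*5 = -20)
l(f) = √(1 + f) (l(f) = √(f + 1) = √(1 + f))
l(S)*(-476) = √(1 - 20)*(-476) = √(-19)*(-476) = (I*√19)*(-476) = -476*I*√19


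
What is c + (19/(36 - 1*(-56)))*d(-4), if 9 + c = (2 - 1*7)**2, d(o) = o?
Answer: 349/23 ≈ 15.174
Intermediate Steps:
c = 16 (c = -9 + (2 - 1*7)**2 = -9 + (2 - 7)**2 = -9 + (-5)**2 = -9 + 25 = 16)
c + (19/(36 - 1*(-56)))*d(-4) = 16 + (19/(36 - 1*(-56)))*(-4) = 16 + (19/(36 + 56))*(-4) = 16 + (19/92)*(-4) = 16 - 19/23 = 349/23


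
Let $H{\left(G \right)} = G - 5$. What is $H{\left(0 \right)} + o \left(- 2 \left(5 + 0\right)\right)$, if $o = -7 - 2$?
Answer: $85$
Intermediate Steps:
$H{\left(G \right)} = -5 + G$
$o = -9$ ($o = -7 - 2 = -9$)
$H{\left(0 \right)} + o \left(- 2 \left(5 + 0\right)\right) = \left(-5 + 0\right) - 9 \left(- 2 \left(5 + 0\right)\right) = -5 - 9 \left(\left(-2\right) 5\right) = -5 - -90 = -5 + 90 = 85$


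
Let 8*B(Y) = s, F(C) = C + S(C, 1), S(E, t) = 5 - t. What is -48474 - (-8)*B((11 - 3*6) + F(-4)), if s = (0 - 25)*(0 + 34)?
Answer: -49324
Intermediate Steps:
F(C) = 4 + C (F(C) = C + (5 - 1*1) = C + (5 - 1) = C + 4 = 4 + C)
s = -850 (s = -25*34 = -850)
B(Y) = -425/4 (B(Y) = (1/8)*(-850) = -425/4)
-48474 - (-8)*B((11 - 3*6) + F(-4)) = -48474 - (-8)*(-425)/4 = -48474 - 1*850 = -48474 - 850 = -49324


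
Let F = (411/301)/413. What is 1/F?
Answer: 124313/411 ≈ 302.46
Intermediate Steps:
F = 411/124313 (F = (411*(1/301))*(1/413) = (411/301)*(1/413) = 411/124313 ≈ 0.0033062)
1/F = 1/(411/124313) = 124313/411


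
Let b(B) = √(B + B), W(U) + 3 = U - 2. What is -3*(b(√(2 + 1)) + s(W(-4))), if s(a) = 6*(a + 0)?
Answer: 162 - 3*√2*3^(¼) ≈ 156.42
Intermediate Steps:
W(U) = -5 + U (W(U) = -3 + (U - 2) = -3 + (-2 + U) = -5 + U)
s(a) = 6*a
b(B) = √2*√B (b(B) = √(2*B) = √2*√B)
-3*(b(√(2 + 1)) + s(W(-4))) = -3*(√2*√(√(2 + 1)) + 6*(-5 - 4)) = -3*(√2*√(√3) + 6*(-9)) = -3*(√2*3^(¼) - 54) = -3*(-54 + √2*3^(¼)) = 162 - 3*√2*3^(¼)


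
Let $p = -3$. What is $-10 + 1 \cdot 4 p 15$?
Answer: $-190$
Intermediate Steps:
$-10 + 1 \cdot 4 p 15 = -10 + 1 \cdot 4 \left(-3\right) 15 = -10 + 4 \left(-3\right) 15 = -10 - 180 = -190$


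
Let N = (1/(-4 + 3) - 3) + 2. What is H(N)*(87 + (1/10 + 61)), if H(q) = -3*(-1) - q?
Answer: 1481/2 ≈ 740.50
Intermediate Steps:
N = -2 (N = (1/(-1) - 3) + 2 = (-1 - 3) + 2 = -4 + 2 = -2)
H(q) = 3 - q
H(N)*(87 + (1/10 + 61)) = (3 - 1*(-2))*(87 + (1/10 + 61)) = (3 + 2)*(87 + (⅒ + 61)) = 5*(87 + 611/10) = 5*(1481/10) = 1481/2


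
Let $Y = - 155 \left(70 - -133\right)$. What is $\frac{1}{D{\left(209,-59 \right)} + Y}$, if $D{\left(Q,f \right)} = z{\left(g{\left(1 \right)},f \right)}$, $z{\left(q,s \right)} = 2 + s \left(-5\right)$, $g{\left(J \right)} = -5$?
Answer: $- \frac{1}{31168} \approx -3.2084 \cdot 10^{-5}$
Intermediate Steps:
$z{\left(q,s \right)} = 2 - 5 s$
$D{\left(Q,f \right)} = 2 - 5 f$
$Y = -31465$ ($Y = - 155 \left(70 + 133\right) = \left(-155\right) 203 = -31465$)
$\frac{1}{D{\left(209,-59 \right)} + Y} = \frac{1}{\left(2 - -295\right) - 31465} = \frac{1}{\left(2 + 295\right) - 31465} = \frac{1}{297 - 31465} = \frac{1}{-31168} = - \frac{1}{31168}$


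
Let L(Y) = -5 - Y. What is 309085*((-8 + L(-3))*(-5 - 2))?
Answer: 21635950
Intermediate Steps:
309085*((-8 + L(-3))*(-5 - 2)) = 309085*((-8 + (-5 - 1*(-3)))*(-5 - 2)) = 309085*((-8 + (-5 + 3))*(-7)) = 309085*((-8 - 2)*(-7)) = 309085*(-10*(-7)) = 309085*70 = 21635950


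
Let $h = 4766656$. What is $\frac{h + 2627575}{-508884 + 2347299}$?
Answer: $\frac{7394231}{1838415} \approx 4.0221$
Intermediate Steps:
$\frac{h + 2627575}{-508884 + 2347299} = \frac{4766656 + 2627575}{-508884 + 2347299} = \frac{7394231}{1838415}$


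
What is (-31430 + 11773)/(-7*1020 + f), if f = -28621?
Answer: 1787/3251 ≈ 0.54968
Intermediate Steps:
(-31430 + 11773)/(-7*1020 + f) = (-31430 + 11773)/(-7*1020 - 28621) = -19657/(-7140 - 28621) = -19657/(-35761) = -19657*(-1/35761) = 1787/3251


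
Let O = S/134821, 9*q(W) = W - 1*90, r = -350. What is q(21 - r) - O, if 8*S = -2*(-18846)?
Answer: 75684595/2426778 ≈ 31.187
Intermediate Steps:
q(W) = -10 + W/9 (q(W) = (W - 1*90)/9 = (W - 90)/9 = (-90 + W)/9 = -10 + W/9)
S = 9423/2 (S = (-2*(-18846))/8 = (⅛)*37692 = 9423/2 ≈ 4711.5)
O = 9423/269642 (O = (9423/2)/134821 = (9423/2)*(1/134821) = 9423/269642 ≈ 0.034946)
q(21 - r) - O = (-10 + (21 - 1*(-350))/9) - 1*9423/269642 = (-10 + (21 + 350)/9) - 9423/269642 = (-10 + (⅑)*371) - 9423/269642 = (-10 + 371/9) - 9423/269642 = 281/9 - 9423/269642 = 75684595/2426778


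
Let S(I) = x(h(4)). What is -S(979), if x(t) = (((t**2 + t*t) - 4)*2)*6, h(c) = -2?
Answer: -48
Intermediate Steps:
x(t) = -48 + 24*t**2 (x(t) = (((t**2 + t**2) - 4)*2)*6 = ((2*t**2 - 4)*2)*6 = ((-4 + 2*t**2)*2)*6 = (-8 + 4*t**2)*6 = -48 + 24*t**2)
S(I) = 48 (S(I) = -48 + 24*(-2)**2 = -48 + 24*4 = -48 + 96 = 48)
-S(979) = -1*48 = -48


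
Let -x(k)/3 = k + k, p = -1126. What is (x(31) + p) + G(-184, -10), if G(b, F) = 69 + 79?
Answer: -1164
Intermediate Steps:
x(k) = -6*k (x(k) = -3*(k + k) = -6*k)
G(b, F) = 148
(x(31) + p) + G(-184, -10) = (-6*31 - 1126) + 148 = (-186 - 1126) + 148 = -1312 + 148 = -1164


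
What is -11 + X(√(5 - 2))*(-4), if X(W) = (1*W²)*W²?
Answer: -47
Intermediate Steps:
X(W) = W⁴ (X(W) = W²*W² = W⁴)
-11 + X(√(5 - 2))*(-4) = -11 + (√(5 - 2))⁴*(-4) = -11 + (√3)⁴*(-4) = -11 + 9*(-4) = -11 - 36 = -47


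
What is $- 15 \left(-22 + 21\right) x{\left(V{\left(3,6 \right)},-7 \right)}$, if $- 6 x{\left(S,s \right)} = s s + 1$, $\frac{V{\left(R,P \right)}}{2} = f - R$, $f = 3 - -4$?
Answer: $-125$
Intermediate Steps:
$f = 7$ ($f = 3 + 4 = 7$)
$V{\left(R,P \right)} = 14 - 2 R$ ($V{\left(R,P \right)} = 2 \left(7 - R\right) = 14 - 2 R$)
$x{\left(S,s \right)} = - \frac{1}{6} - \frac{s^{2}}{6}$ ($x{\left(S,s \right)} = - \frac{s s + 1}{6} = - \frac{s^{2} + 1}{6} = - \frac{1 + s^{2}}{6} = - \frac{1}{6} - \frac{s^{2}}{6}$)
$- 15 \left(-22 + 21\right) x{\left(V{\left(3,6 \right)},-7 \right)} = - 15 \left(-22 + 21\right) \left(- \frac{1}{6} - \frac{\left(-7\right)^{2}}{6}\right) = \left(-15\right) \left(-1\right) \left(- \frac{1}{6} - \frac{49}{6}\right) = 15 \left(- \frac{1}{6} - \frac{49}{6}\right) = 15 \left(- \frac{25}{3}\right) = -125$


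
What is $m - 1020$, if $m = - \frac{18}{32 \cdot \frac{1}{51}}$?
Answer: $- \frac{16779}{16} \approx -1048.7$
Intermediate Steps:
$m = - \frac{459}{16}$ ($m = - \frac{18}{32 \cdot \frac{1}{51}} = - \frac{18}{\frac{32}{51}} = \left(-18\right) \frac{51}{32} = - \frac{459}{16} \approx -28.688$)
$m - 1020 = - \frac{459}{16} - 1020 = - \frac{16779}{16}$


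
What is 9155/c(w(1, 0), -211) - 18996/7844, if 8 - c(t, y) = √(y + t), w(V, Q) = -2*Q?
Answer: 28463533/107855 + 1831*I*√211/55 ≈ 263.91 + 483.58*I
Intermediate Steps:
c(t, y) = 8 - √(t + y) (c(t, y) = 8 - √(y + t) = 8 - √(t + y))
9155/c(w(1, 0), -211) - 18996/7844 = 9155/(8 - √(-2*0 - 211)) - 18996/7844 = 9155/(8 - √(0 - 211)) - 18996*1/7844 = 9155/(8 - √(-211)) - 4749/1961 = 9155/(8 - I*√211) - 4749/1961 = -4749/1961 + 9155/(8 - I*√211)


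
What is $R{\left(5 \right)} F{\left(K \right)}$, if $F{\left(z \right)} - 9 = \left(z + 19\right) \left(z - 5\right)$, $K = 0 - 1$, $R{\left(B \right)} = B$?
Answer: $-495$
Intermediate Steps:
$K = -1$
$F{\left(z \right)} = 9 + \left(-5 + z\right) \left(19 + z\right)$ ($F{\left(z \right)} = 9 + \left(z + 19\right) \left(z - 5\right) = 9 + \left(19 + z\right) \left(-5 + z\right) = 9 + \left(-5 + z\right) \left(19 + z\right)$)
$R{\left(5 \right)} F{\left(K \right)} = 5 \left(-86 + \left(-1\right)^{2} + 14 \left(-1\right)\right) = 5 \left(-86 + 1 - 14\right) = 5 \left(-99\right) = -495$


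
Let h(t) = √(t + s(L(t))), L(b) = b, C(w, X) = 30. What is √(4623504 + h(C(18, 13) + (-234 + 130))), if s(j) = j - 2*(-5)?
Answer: √(4623504 + I*√138) ≈ 2150.2 + 0.e-3*I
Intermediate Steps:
s(j) = 10 + j (s(j) = j + 10 = 10 + j)
h(t) = √(10 + 2*t) (h(t) = √(t + (10 + t)) = √(10 + 2*t))
√(4623504 + h(C(18, 13) + (-234 + 130))) = √(4623504 + √(10 + 2*(30 + (-234 + 130)))) = √(4623504 + √(10 + 2*(30 - 104))) = √(4623504 + √(10 + 2*(-74))) = √(4623504 + √(10 - 148)) = √(4623504 + √(-138)) = √(4623504 + I*√138)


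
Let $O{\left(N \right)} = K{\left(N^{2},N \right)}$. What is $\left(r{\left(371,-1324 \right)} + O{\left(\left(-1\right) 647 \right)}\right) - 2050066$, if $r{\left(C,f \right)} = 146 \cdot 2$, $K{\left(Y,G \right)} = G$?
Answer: $-2050421$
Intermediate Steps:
$O{\left(N \right)} = N$
$r{\left(C,f \right)} = 292$
$\left(r{\left(371,-1324 \right)} + O{\left(\left(-1\right) 647 \right)}\right) - 2050066 = \left(292 - 647\right) - 2050066 = -355 - 2050066 = -2050421$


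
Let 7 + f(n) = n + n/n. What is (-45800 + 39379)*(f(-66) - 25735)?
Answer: 165706747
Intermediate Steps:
f(n) = -6 + n (f(n) = -7 + (n + n/n) = -7 + (n + 1) = -7 + (1 + n) = -6 + n)
(-45800 + 39379)*(f(-66) - 25735) = (-45800 + 39379)*((-6 - 66) - 25735) = -6421*(-72 - 25735) = -6421*(-25807) = 165706747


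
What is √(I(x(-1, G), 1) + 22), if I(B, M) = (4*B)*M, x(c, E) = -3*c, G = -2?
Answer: √34 ≈ 5.8309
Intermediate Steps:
I(B, M) = 4*B*M
√(I(x(-1, G), 1) + 22) = √(4*(-3*(-1))*1 + 22) = √(4*3*1 + 22) = √(12 + 22) = √34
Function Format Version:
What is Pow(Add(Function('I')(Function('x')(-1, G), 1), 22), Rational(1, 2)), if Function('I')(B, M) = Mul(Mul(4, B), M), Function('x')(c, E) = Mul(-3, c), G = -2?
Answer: Pow(34, Rational(1, 2)) ≈ 5.8309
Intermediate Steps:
Function('I')(B, M) = Mul(4, B, M)
Pow(Add(Function('I')(Function('x')(-1, G), 1), 22), Rational(1, 2)) = Pow(Add(Mul(4, Mul(-3, -1), 1), 22), Rational(1, 2)) = Pow(Add(Mul(4, 3, 1), 22), Rational(1, 2)) = Pow(Add(12, 22), Rational(1, 2)) = Pow(34, Rational(1, 2))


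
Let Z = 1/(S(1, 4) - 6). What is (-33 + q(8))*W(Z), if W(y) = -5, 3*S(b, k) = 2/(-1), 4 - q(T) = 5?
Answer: 170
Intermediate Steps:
q(T) = -1 (q(T) = 4 - 1*5 = 4 - 5 = -1)
S(b, k) = -⅔ (S(b, k) = (2/(-1))/3 = (2*(-1))/3 = (⅓)*(-2) = -⅔)
Z = -3/20 (Z = 1/(-⅔ - 6) = 1/(-20/3) = -3/20 ≈ -0.15000)
(-33 + q(8))*W(Z) = (-33 - 1)*(-5) = -34*(-5) = 170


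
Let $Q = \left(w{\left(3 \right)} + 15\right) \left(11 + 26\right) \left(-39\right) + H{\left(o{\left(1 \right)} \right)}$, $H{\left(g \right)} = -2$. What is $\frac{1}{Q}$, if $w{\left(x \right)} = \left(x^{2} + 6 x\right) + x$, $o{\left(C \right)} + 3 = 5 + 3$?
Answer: $- \frac{1}{64937} \approx -1.54 \cdot 10^{-5}$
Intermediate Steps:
$o{\left(C \right)} = 5$ ($o{\left(C \right)} = -3 + \left(5 + 3\right) = -3 + 8 = 5$)
$w{\left(x \right)} = x^{2} + 7 x$
$Q = -64937$ ($Q = \left(3 \left(7 + 3\right) + 15\right) \left(11 + 26\right) \left(-39\right) - 2 = \left(3 \cdot 10 + 15\right) 37 \left(-39\right) - 2 = \left(30 + 15\right) 37 \left(-39\right) - 2 = 45 \cdot 37 \left(-39\right) - 2 = 1665 \left(-39\right) - 2 = -64935 - 2 = -64937$)
$\frac{1}{Q} = \frac{1}{-64937} = - \frac{1}{64937}$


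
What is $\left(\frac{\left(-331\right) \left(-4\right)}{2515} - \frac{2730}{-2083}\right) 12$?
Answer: $\frac{115486104}{5238745} \approx 22.045$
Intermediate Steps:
$\left(\frac{\left(-331\right) \left(-4\right)}{2515} - \frac{2730}{-2083}\right) 12 = \left(1324 \cdot \frac{1}{2515} - - \frac{2730}{2083}\right) 12 = \left(\frac{1324}{2515} + \frac{2730}{2083}\right) 12 = \frac{9623842}{5238745} \cdot 12 = \frac{115486104}{5238745}$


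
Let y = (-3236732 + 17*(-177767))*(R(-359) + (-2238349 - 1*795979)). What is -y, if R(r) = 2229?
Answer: -18977213290329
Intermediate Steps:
y = 18977213290329 (y = (-3236732 + 17*(-177767))*(2229 + (-2238349 - 1*795979)) = (-3236732 - 3022039)*(2229 + (-2238349 - 795979)) = -6258771*(2229 - 3034328) = -6258771*(-3032099) = 18977213290329)
-y = -1*18977213290329 = -18977213290329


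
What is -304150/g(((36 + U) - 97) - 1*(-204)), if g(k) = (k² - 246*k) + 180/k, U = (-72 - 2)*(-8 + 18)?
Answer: -8646550/14307267 ≈ -0.60435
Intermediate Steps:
U = -740 (U = -74*10 = -740)
g(k) = k² - 246*k + 180/k
-304150/g(((36 + U) - 97) - 1*(-204)) = -304150*(((36 - 740) - 97) - 1*(-204))/(180 + (((36 - 740) - 97) - 1*(-204))²*(-246 + (((36 - 740) - 97) - 1*(-204)))) = -304150*((-704 - 97) + 204)/(180 + ((-704 - 97) + 204)²*(-246 + ((-704 - 97) + 204))) = -304150*(-801 + 204)/(180 + (-801 + 204)²*(-246 + (-801 + 204))) = -304150*(-597/(180 + (-597)²*(-246 - 597))) = -304150*(-597/(180 + 356409*(-843))) = -304150*(-597/(180 - 300452787)) = -304150/((-1/597*(-300452607))) = -304150/100150869/199 = -304150*199/100150869 = -8646550/14307267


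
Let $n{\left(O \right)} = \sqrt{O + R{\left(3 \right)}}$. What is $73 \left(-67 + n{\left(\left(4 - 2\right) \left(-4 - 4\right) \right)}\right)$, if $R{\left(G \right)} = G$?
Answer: $-4891 + 73 i \sqrt{13} \approx -4891.0 + 263.21 i$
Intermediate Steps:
$n{\left(O \right)} = \sqrt{3 + O}$ ($n{\left(O \right)} = \sqrt{O + 3} = \sqrt{3 + O}$)
$73 \left(-67 + n{\left(\left(4 - 2\right) \left(-4 - 4\right) \right)}\right) = 73 \left(-67 + \sqrt{3 + \left(4 - 2\right) \left(-4 - 4\right)}\right) = 73 \left(-67 + \sqrt{3 + 2 \left(-8\right)}\right) = 73 \left(-67 + \sqrt{3 - 16}\right) = 73 \left(-67 + \sqrt{-13}\right) = 73 \left(-67 + i \sqrt{13}\right) = -4891 + 73 i \sqrt{13}$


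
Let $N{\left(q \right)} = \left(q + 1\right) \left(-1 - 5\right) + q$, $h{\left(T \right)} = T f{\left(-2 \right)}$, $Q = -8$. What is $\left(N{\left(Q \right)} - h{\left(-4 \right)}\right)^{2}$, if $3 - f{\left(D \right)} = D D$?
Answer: $900$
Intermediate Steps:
$f{\left(D \right)} = 3 - D^{2}$ ($f{\left(D \right)} = 3 - D D = 3 - D^{2}$)
$h{\left(T \right)} = - T$ ($h{\left(T \right)} = T \left(3 - \left(-2\right)^{2}\right) = T \left(3 - 4\right) = T \left(-1\right) = - T$)
$N{\left(q \right)} = -6 - 5 q$ ($N{\left(q \right)} = \left(1 + q\right) \left(-6\right) + q = \left(-6 - 6 q\right) + q = -6 - 5 q$)
$\left(N{\left(Q \right)} - h{\left(-4 \right)}\right)^{2} = \left(\left(-6 - -40\right) - \left(-1\right) \left(-4\right)\right)^{2} = \left(\left(-6 + 40\right) - 4\right)^{2} = \left(34 - 4\right)^{2} = 30^{2} = 900$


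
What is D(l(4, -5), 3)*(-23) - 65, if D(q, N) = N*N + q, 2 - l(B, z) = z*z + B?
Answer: 349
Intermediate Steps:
l(B, z) = 2 - B - z² (l(B, z) = 2 - (z*z + B) = 2 - (z² + B) = 2 - (B + z²) = 2 + (-B - z²) = 2 - B - z²)
D(q, N) = q + N² (D(q, N) = N² + q = q + N²)
D(l(4, -5), 3)*(-23) - 65 = ((2 - 1*4 - 1*(-5)²) + 3²)*(-23) - 65 = ((2 - 4 - 1*25) + 9)*(-23) - 65 = ((2 - 4 - 25) + 9)*(-23) - 65 = (-27 + 9)*(-23) - 65 = -18*(-23) - 65 = 414 - 65 = 349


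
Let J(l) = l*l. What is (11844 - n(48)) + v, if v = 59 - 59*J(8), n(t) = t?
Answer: 8079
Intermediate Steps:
J(l) = l²
v = -3717 (v = 59 - 59*8² = 59 - 59*64 = 59 - 3776 = -3717)
(11844 - n(48)) + v = (11844 - 1*48) - 3717 = (11844 - 48) - 3717 = 11796 - 3717 = 8079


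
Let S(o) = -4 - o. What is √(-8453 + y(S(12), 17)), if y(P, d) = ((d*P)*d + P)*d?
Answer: I*√87333 ≈ 295.52*I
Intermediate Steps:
y(P, d) = d*(P + P*d²) (y(P, d) = ((P*d)*d + P)*d = (P*d² + P)*d = (P + P*d²)*d = d*(P + P*d²))
√(-8453 + y(S(12), 17)) = √(-8453 + (-4 - 1*12)*17*(1 + 17²)) = √(-8453 + (-4 - 12)*17*(1 + 289)) = √(-8453 - 16*17*290) = √(-8453 - 78880) = √(-87333) = I*√87333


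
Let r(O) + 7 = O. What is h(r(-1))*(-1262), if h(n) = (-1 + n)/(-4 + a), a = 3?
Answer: -11358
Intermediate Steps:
r(O) = -7 + O
h(n) = 1 - n (h(n) = (-1 + n)/(-4 + 3) = (-1 + n)/(-1) = (-1 + n)*(-1) = 1 - n)
h(r(-1))*(-1262) = (1 - (-7 - 1))*(-1262) = (1 - 1*(-8))*(-1262) = (1 + 8)*(-1262) = 9*(-1262) = -11358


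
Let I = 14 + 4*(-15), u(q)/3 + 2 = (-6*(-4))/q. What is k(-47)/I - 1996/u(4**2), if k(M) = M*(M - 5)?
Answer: 88150/69 ≈ 1277.5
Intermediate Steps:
u(q) = -6 + 72/q (u(q) = -6 + 3*((-6*(-4))/q) = -6 + 3*(24/q) = -6 + 72/q)
k(M) = M*(-5 + M)
I = -46 (I = 14 - 60 = -46)
k(-47)/I - 1996/u(4**2) = -47*(-5 - 47)/(-46) - 1996/(-6 + 72/(4**2)) = -47*(-52)*(-1/46) - 1996/(-6 + 72/16) = 2444*(-1/46) - 1996/(-6 + 72*(1/16)) = -1222/23 - 1996/(-6 + 9/2) = -1222/23 - 1996/(-3/2) = -1222/23 - 1996*(-2/3) = -1222/23 + 3992/3 = 88150/69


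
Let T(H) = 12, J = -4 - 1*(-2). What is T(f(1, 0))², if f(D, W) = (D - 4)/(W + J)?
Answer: 144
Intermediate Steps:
J = -2 (J = -4 + 2 = -2)
f(D, W) = (-4 + D)/(-2 + W) (f(D, W) = (D - 4)/(W - 2) = (-4 + D)/(-2 + W))
T(f(1, 0))² = 12² = 144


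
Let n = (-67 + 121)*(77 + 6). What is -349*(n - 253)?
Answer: -1475921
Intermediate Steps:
n = 4482 (n = 54*83 = 4482)
-349*(n - 253) = -349*(4482 - 253) = -349*4229 = -1475921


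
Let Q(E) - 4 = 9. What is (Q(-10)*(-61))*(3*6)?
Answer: -14274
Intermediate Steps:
Q(E) = 13 (Q(E) = 4 + 9 = 13)
(Q(-10)*(-61))*(3*6) = (13*(-61))*(3*6) = -793*18 = -14274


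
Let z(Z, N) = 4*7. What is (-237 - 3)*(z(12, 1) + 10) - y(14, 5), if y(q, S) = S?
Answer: -9125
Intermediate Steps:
z(Z, N) = 28
(-237 - 3)*(z(12, 1) + 10) - y(14, 5) = (-237 - 3)*(28 + 10) - 1*5 = -240*38 - 5 = -9120 - 5 = -9125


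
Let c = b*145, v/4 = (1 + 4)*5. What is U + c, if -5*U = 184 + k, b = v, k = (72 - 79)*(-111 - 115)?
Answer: 70734/5 ≈ 14147.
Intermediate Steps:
k = 1582 (k = -7*(-226) = 1582)
v = 100 (v = 4*((1 + 4)*5) = 4*(5*5) = 4*25 = 100)
b = 100
c = 14500 (c = 100*145 = 14500)
U = -1766/5 (U = -(184 + 1582)/5 = -⅕*1766 = -1766/5 ≈ -353.20)
U + c = -1766/5 + 14500 = 70734/5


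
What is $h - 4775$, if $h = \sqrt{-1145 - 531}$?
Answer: $-4775 + 2 i \sqrt{419} \approx -4775.0 + 40.939 i$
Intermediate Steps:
$h = 2 i \sqrt{419}$ ($h = \sqrt{-1676} = 2 i \sqrt{419} \approx 40.939 i$)
$h - 4775 = 2 i \sqrt{419} - 4775 = -4775 + 2 i \sqrt{419}$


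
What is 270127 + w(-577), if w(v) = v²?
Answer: 603056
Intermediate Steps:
270127 + w(-577) = 270127 + (-577)² = 270127 + 332929 = 603056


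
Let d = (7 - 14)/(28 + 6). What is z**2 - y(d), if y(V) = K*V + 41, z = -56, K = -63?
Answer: 104789/34 ≈ 3082.0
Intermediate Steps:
d = -7/34 ≈ -0.20588
y(V) = 41 - 63*V (y(V) = -63*V + 41 = 41 - 63*V)
z**2 - y(d) = (-56)**2 - (41 - 63*(-7/34)) = 3136 - (41 + 441/34) = 3136 - 1*1835/34 = 3136 - 1835/34 = 104789/34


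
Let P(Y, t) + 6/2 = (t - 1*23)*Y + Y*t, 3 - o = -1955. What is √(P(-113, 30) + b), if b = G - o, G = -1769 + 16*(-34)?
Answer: I*√8455 ≈ 91.951*I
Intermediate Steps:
o = 1958 (o = 3 - 1*(-1955) = 3 + 1955 = 1958)
G = -2313 (G = -1769 - 544 = -2313)
P(Y, t) = -3 + Y*t + Y*(-23 + t) (P(Y, t) = -3 + ((t - 1*23)*Y + Y*t) = -3 + ((t - 23)*Y + Y*t) = -3 + ((-23 + t)*Y + Y*t) = -3 + (Y*(-23 + t) + Y*t) = -3 + (Y*t + Y*(-23 + t)) = -3 + Y*t + Y*(-23 + t))
b = -4271 (b = -2313 - 1*1958 = -2313 - 1958 = -4271)
√(P(-113, 30) + b) = √((-3 - 23*(-113) + 2*(-113)*30) - 4271) = √((-3 + 2599 - 6780) - 4271) = √(-4184 - 4271) = √(-8455) = I*√8455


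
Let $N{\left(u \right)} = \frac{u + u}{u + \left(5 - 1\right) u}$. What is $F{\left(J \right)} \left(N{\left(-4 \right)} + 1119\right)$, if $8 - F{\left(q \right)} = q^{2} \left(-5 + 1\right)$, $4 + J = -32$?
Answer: $\frac{29059624}{5} \approx 5.8119 \cdot 10^{6}$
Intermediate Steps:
$J = -36$ ($J = -4 - 32 = -36$)
$F{\left(q \right)} = 8 + 4 q^{2}$ ($F{\left(q \right)} = 8 - q^{2} \left(-5 + 1\right) = 8 - q^{2} \left(-4\right) = 8 - - 4 q^{2} = 8 + 4 q^{2}$)
$N{\left(u \right)} = \frac{2}{5}$ ($N{\left(u \right)} = \frac{2 u}{u + 4 u} = \frac{2 u}{5 u} = 2 u \frac{1}{5 u} = \frac{2}{5}$)
$F{\left(J \right)} \left(N{\left(-4 \right)} + 1119\right) = \left(8 + 4 \left(-36\right)^{2}\right) \left(\frac{2}{5} + 1119\right) = \left(8 + 4 \cdot 1296\right) \frac{5597}{5} = \left(8 + 5184\right) \frac{5597}{5} = 5192 \cdot \frac{5597}{5} = \frac{29059624}{5}$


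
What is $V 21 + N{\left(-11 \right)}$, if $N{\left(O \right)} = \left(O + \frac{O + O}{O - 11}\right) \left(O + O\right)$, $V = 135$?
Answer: $3055$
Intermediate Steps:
$N{\left(O \right)} = 2 O \left(O + \frac{2 O}{-11 + O}\right)$ ($N{\left(O \right)} = \left(O + \frac{2 O}{-11 + O}\right) 2 O = 2 O \left(O + \frac{2 O}{-11 + O}\right)$)
$V 21 + N{\left(-11 \right)} = 135 \cdot 21 + \frac{2 \left(-11\right)^{2} \left(-9 - 11\right)}{-11 - 11} = 2835 + 2 \cdot 121 \frac{1}{-22} \left(-20\right) = 2835 + 2 \cdot 121 \left(- \frac{1}{22}\right) \left(-20\right) = 2835 + 220 = 3055$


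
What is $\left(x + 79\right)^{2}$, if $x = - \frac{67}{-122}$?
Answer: $\frac{94187025}{14884} \approx 6328.1$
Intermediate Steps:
$x = \frac{67}{122}$ ($x = \left(-67\right) \left(- \frac{1}{122}\right) = \frac{67}{122} \approx 0.54918$)
$\left(x + 79\right)^{2} = \left(\frac{67}{122} + 79\right)^{2} = \left(\frac{9705}{122}\right)^{2} = \frac{94187025}{14884}$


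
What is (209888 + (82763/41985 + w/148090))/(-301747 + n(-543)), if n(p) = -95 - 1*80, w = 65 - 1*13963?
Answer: -65250131139817/93860887136265 ≈ -0.69518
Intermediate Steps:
w = -13898 (w = 65 - 13963 = -13898)
n(p) = -175 (n(p) = -95 - 80 = -175)
(209888 + (82763/41985 + w/148090))/(-301747 + n(-543)) = (209888 + (82763/41985 - 13898/148090))/(-301747 - 175) = (209888 + (82763*(1/41985) - 13898*1/148090))/(-301922) = (209888 + (82763/41985 - 6949/74045))*(-1/301922) = (209888 + 1167286514/621755865)*(-1/301922) = (130500262279634/621755865)*(-1/301922) = -65250131139817/93860887136265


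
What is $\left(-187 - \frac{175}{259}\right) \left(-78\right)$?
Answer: $\frac{541632}{37} \approx 14639.0$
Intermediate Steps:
$\left(-187 - \frac{175}{259}\right) \left(-78\right) = \left(-187 - \frac{25}{37}\right) \left(-78\right) = \left(- \frac{6944}{37}\right) \left(-78\right) = \frac{541632}{37}$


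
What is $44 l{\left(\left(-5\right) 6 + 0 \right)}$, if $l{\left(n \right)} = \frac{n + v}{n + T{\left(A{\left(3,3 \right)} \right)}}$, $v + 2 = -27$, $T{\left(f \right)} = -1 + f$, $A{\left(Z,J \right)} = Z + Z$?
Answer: $\frac{2596}{25} \approx 103.84$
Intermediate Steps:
$A{\left(Z,J \right)} = 2 Z$
$v = -29$ ($v = -2 - 27 = -29$)
$l{\left(n \right)} = \frac{-29 + n}{5 + n}$ ($l{\left(n \right)} = \frac{n - 29}{n + \left(-1 + 2 \cdot 3\right)} = \frac{-29 + n}{n + \left(-1 + 6\right)} = \frac{-29 + n}{n + 5} = \frac{-29 + n}{5 + n}$)
$44 l{\left(\left(-5\right) 6 + 0 \right)} = 44 \frac{-29 + \left(\left(-5\right) 6 + 0\right)}{5 + \left(\left(-5\right) 6 + 0\right)} = 44 \frac{-29 + \left(-30 + 0\right)}{5 + \left(-30 + 0\right)} = 44 \frac{-29 - 30}{5 - 30} = 44 \frac{1}{-25} \left(-59\right) = 44 \left(\left(- \frac{1}{25}\right) \left(-59\right)\right) = 44 \cdot \frac{59}{25} = \frac{2596}{25}$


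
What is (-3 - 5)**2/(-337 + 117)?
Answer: -16/55 ≈ -0.29091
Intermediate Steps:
(-3 - 5)**2/(-337 + 117) = (-8)**2/(-220) = 64*(-1/220) = -16/55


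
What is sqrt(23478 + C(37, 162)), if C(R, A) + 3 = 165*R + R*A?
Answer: 77*sqrt(6) ≈ 188.61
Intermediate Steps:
C(R, A) = -3 + 165*R + A*R (C(R, A) = -3 + (165*R + R*A) = -3 + (165*R + A*R) = -3 + 165*R + A*R)
sqrt(23478 + C(37, 162)) = sqrt(23478 + (-3 + 165*37 + 162*37)) = sqrt(23478 + (-3 + 6105 + 5994)) = sqrt(23478 + 12096) = sqrt(35574) = 77*sqrt(6)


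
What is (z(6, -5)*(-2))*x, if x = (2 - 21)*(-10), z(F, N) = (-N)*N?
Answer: 9500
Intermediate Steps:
z(F, N) = -N**2
x = 190 (x = -19*(-10) = 190)
(z(6, -5)*(-2))*x = (-1*(-5)**2*(-2))*190 = (-1*25*(-2))*190 = -25*(-2)*190 = 50*190 = 9500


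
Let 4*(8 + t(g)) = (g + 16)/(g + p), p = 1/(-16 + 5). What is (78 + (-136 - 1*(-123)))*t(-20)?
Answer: -8785/17 ≈ -516.76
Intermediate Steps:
p = -1/11 (p = 1/(-11) = -1/11 ≈ -0.090909)
t(g) = -8 + (16 + g)/(4*(-1/11 + g)) (t(g) = -8 + ((g + 16)/(g - 1/11))/4 = -8 + ((16 + g)/(-1/11 + g))/4 = -8 + (16 + g)/(4*(-1/11 + g)))
(78 + (-136 - 1*(-123)))*t(-20) = (78 + (-136 - 1*(-123)))*((208 - 341*(-20))/(4*(-1 + 11*(-20)))) = (78 + (-136 + 123))*((208 + 6820)/(4*(-1 - 220))) = (78 - 13)*((1/4)*7028/(-221)) = 65*((1/4)*(-1/221)*7028) = 65*(-1757/221) = -8785/17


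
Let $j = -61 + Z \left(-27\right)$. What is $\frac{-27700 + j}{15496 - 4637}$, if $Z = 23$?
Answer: $- \frac{28382}{10859} \approx -2.6137$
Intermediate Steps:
$j = -682$ ($j = -61 + 23 \left(-27\right) = -61 - 621 = -682$)
$\frac{-27700 + j}{15496 - 4637} = \frac{-27700 - 682}{15496 - 4637} = - \frac{28382}{10859}$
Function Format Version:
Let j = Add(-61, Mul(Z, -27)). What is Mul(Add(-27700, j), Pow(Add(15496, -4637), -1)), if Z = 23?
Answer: Rational(-28382, 10859) ≈ -2.6137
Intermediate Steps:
j = -682 (j = Add(-61, Mul(23, -27)) = Add(-61, -621) = -682)
Mul(Add(-27700, j), Pow(Add(15496, -4637), -1)) = Mul(Add(-27700, -682), Pow(Add(15496, -4637), -1)) = Mul(-28382, Pow(10859, -1)) = Mul(-28382, Rational(1, 10859)) = Rational(-28382, 10859)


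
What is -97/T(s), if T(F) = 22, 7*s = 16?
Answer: -97/22 ≈ -4.4091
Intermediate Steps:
s = 16/7 (s = (1/7)*16 = 16/7 ≈ 2.2857)
-97/T(s) = -97/22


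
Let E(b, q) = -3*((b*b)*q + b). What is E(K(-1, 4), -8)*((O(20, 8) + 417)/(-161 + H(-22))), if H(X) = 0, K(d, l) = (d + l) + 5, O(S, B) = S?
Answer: -4104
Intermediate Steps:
K(d, l) = 5 + d + l
E(b, q) = -3*b - 3*q*b² (E(b, q) = -3*(b²*q + b) = -3*(q*b² + b) = -3*(b + q*b²) = -3*b - 3*q*b²)
E(K(-1, 4), -8)*((O(20, 8) + 417)/(-161 + H(-22))) = (-3*(5 - 1 + 4)*(1 + (5 - 1 + 4)*(-8)))*((20 + 417)/(-161 + 0)) = (-3*8*(1 + 8*(-8)))*(437/(-161)) = (-3*8*(1 - 64))*(437*(-1/161)) = -3*8*(-63)*(-19/7) = 1512*(-19/7) = -4104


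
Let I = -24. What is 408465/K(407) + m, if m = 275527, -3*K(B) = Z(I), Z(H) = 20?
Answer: 857029/4 ≈ 2.1426e+5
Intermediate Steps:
K(B) = -20/3 (K(B) = -1/3*20 = -20/3)
408465/K(407) + m = 408465/(-20/3) + 275527 = 408465*(-3/20) + 275527 = -245079/4 + 275527 = 857029/4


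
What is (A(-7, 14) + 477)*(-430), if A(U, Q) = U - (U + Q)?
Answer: -199090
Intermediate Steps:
A(U, Q) = -Q (A(U, Q) = U - (Q + U) = U + (-Q - U) = -Q)
(A(-7, 14) + 477)*(-430) = (-1*14 + 477)*(-430) = (-14 + 477)*(-430) = 463*(-430) = -199090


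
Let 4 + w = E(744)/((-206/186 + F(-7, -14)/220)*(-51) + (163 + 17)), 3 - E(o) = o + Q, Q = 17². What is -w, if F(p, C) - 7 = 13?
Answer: 66747/7906 ≈ 8.4426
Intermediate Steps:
F(p, C) = 20 (F(p, C) = 7 + 13 = 20)
Q = 289
E(o) = -286 - o (E(o) = 3 - (o + 289) = 3 - (289 + o) = 3 + (-289 - o) = -286 - o)
w = -66747/7906 (w = -4 + (-286 - 1*744)/((-206/186 + 20/220)*(-51) + (163 + 17)) = -4 + (-286 - 744)/((-206*1/186 + 20*(1/220))*(-51) + 180) = -4 - 1030/((-103/93 + 1/11)*(-51) + 180) = -4 - 1030/(-1040/1023*(-51) + 180) = -4 - 1030/(17680/341 + 180) = -4 - 1030/79060/341 = -4 - 1030*341/79060 = -4 - 35123/7906 = -66747/7906 ≈ -8.4426)
-w = -1*(-66747/7906) = 66747/7906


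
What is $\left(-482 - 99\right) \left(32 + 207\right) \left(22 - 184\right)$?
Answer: $22495158$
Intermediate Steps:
$\left(-482 - 99\right) \left(32 + 207\right) \left(22 - 184\right) = - 581 \cdot 239 \left(-162\right) = \left(-581\right) \left(-38718\right) = 22495158$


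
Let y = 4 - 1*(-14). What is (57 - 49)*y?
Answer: 144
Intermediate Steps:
y = 18 (y = 4 + 14 = 18)
(57 - 49)*y = (57 - 49)*18 = 8*18 = 144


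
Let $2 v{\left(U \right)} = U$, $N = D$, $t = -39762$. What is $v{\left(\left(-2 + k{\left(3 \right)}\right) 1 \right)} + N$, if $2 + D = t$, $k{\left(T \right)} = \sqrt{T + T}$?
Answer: $-39765 + \frac{\sqrt{6}}{2} \approx -39764.0$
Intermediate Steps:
$k{\left(T \right)} = \sqrt{2} \sqrt{T}$ ($k{\left(T \right)} = \sqrt{2 T} = \sqrt{2} \sqrt{T}$)
$D = -39764$ ($D = -2 - 39762 = -39764$)
$N = -39764$
$v{\left(U \right)} = \frac{U}{2}$
$v{\left(\left(-2 + k{\left(3 \right)}\right) 1 \right)} + N = \frac{\left(-2 + \sqrt{2} \sqrt{3}\right) 1}{2} - 39764 = \frac{\left(-2 + \sqrt{6}\right) 1}{2} - 39764 = \frac{-2 + \sqrt{6}}{2} - 39764 = \left(-1 + \frac{\sqrt{6}}{2}\right) - 39764 = -39765 + \frac{\sqrt{6}}{2}$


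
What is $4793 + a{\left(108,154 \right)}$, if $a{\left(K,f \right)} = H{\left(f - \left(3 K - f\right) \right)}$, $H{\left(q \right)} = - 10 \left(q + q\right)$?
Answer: $5113$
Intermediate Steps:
$H{\left(q \right)} = - 20 q$ ($H{\left(q \right)} = - 10 \cdot 2 q = - 20 q$)
$a{\left(K,f \right)} = - 40 f + 60 K$ ($a{\left(K,f \right)} = - 20 \left(f - \left(3 K - f\right)\right) = - 20 \left(f - \left(- f + 3 K\right)\right) = - 20 \left(- 3 K + 2 f\right) = - 40 f + 60 K$)
$4793 + a{\left(108,154 \right)} = 4793 + \left(\left(-40\right) 154 + 60 \cdot 108\right) = 4793 + \left(-6160 + 6480\right) = 4793 + 320 = 5113$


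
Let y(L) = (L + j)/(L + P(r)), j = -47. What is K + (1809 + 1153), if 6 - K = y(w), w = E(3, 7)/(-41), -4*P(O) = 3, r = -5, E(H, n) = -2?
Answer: 66724/23 ≈ 2901.0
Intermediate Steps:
P(O) = -¾ (P(O) = -¼*3 = -¾)
w = 2/41 (w = -2/(-41) = -2*(-1/41) = 2/41 ≈ 0.048781)
y(L) = (-47 + L)/(-¾ + L) (y(L) = (L - 47)/(L - ¾) = (-47 + L)/(-¾ + L))
K = -1402/23 (K = 6 - 4*(-47 + 2/41)/(-3 + 4*(2/41)) = 6 - 4*(-1925)/((-3 + 8/41)*41) = 6 - 4*(-1925)/((-115/41)*41) = 6 - 4*(-41)*(-1925)/(115*41) = 6 - 1*1540/23 = 6 - 1540/23 = -1402/23 ≈ -60.957)
K + (1809 + 1153) = -1402/23 + (1809 + 1153) = -1402/23 + 2962 = 66724/23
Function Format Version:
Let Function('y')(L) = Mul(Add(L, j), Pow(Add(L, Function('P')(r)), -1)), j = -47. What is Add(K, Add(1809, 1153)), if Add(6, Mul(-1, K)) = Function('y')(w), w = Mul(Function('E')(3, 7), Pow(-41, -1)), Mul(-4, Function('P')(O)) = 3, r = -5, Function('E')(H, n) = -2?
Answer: Rational(66724, 23) ≈ 2901.0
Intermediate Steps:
Function('P')(O) = Rational(-3, 4) (Function('P')(O) = Mul(Rational(-1, 4), 3) = Rational(-3, 4))
w = Rational(2, 41) (w = Mul(-2, Pow(-41, -1)) = Mul(-2, Rational(-1, 41)) = Rational(2, 41) ≈ 0.048781)
Function('y')(L) = Mul(Pow(Add(Rational(-3, 4), L), -1), Add(-47, L)) (Function('y')(L) = Mul(Add(L, -47), Pow(Add(L, Rational(-3, 4)), -1)) = Mul(Add(-47, L), Pow(Add(Rational(-3, 4), L), -1)) = Mul(Pow(Add(Rational(-3, 4), L), -1), Add(-47, L)))
K = Rational(-1402, 23) (K = Add(6, Mul(-1, Mul(4, Pow(Add(-3, Mul(4, Rational(2, 41))), -1), Add(-47, Rational(2, 41))))) = Add(6, Mul(-1, Mul(4, Pow(Add(-3, Rational(8, 41)), -1), Rational(-1925, 41)))) = Add(6, Mul(-1, Mul(4, Pow(Rational(-115, 41), -1), Rational(-1925, 41)))) = Add(6, Mul(-1, Mul(4, Rational(-41, 115), Rational(-1925, 41)))) = Add(6, Mul(-1, Rational(1540, 23))) = Add(6, Rational(-1540, 23)) = Rational(-1402, 23) ≈ -60.957)
Add(K, Add(1809, 1153)) = Add(Rational(-1402, 23), Add(1809, 1153)) = Add(Rational(-1402, 23), 2962) = Rational(66724, 23)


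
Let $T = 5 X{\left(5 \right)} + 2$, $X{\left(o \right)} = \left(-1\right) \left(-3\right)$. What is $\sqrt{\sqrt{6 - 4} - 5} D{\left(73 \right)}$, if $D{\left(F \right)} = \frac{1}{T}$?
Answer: $\frac{\sqrt{-5 + \sqrt{2}}}{17} \approx 0.11139 i$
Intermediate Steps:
$X{\left(o \right)} = 3$
$T = 17$ ($T = 5 \cdot 3 + 2 = 15 + 2 = 17$)
$D{\left(F \right)} = \frac{1}{17}$
$\sqrt{\sqrt{6 - 4} - 5} D{\left(73 \right)} = \sqrt{\sqrt{6 - 4} - 5} \cdot \frac{1}{17} = \sqrt{\sqrt{2} - 5} \cdot \frac{1}{17} = \sqrt{-5 + \sqrt{2}} \cdot \frac{1}{17} = \frac{\sqrt{-5 + \sqrt{2}}}{17}$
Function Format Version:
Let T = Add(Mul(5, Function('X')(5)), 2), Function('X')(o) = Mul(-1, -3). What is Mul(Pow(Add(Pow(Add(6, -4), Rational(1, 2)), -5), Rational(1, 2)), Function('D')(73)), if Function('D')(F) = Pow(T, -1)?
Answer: Mul(Rational(1, 17), Pow(Add(-5, Pow(2, Rational(1, 2))), Rational(1, 2))) ≈ Mul(0.11139, I)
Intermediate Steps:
Function('X')(o) = 3
T = 17 (T = Add(Mul(5, 3), 2) = Add(15, 2) = 17)
Function('D')(F) = Rational(1, 17) (Function('D')(F) = Pow(17, -1) = Rational(1, 17))
Mul(Pow(Add(Pow(Add(6, -4), Rational(1, 2)), -5), Rational(1, 2)), Function('D')(73)) = Mul(Pow(Add(Pow(Add(6, -4), Rational(1, 2)), -5), Rational(1, 2)), Rational(1, 17)) = Mul(Pow(Add(Pow(2, Rational(1, 2)), -5), Rational(1, 2)), Rational(1, 17)) = Mul(Pow(Add(-5, Pow(2, Rational(1, 2))), Rational(1, 2)), Rational(1, 17)) = Mul(Rational(1, 17), Pow(Add(-5, Pow(2, Rational(1, 2))), Rational(1, 2)))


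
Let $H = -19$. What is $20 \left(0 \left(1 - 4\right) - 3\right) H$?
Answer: $1140$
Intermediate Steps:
$20 \left(0 \left(1 - 4\right) - 3\right) H = 20 \left(0 \left(1 - 4\right) - 3\right) \left(-19\right) = 20 \left(0 \left(-3\right) - 3\right) \left(-19\right) = 20 \left(0 - 3\right) \left(-19\right) = 20 \left(-3\right) \left(-19\right) = \left(-60\right) \left(-19\right) = 1140$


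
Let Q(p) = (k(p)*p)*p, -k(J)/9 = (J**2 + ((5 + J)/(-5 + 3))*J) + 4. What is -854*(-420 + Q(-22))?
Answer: 1120085904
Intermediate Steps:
k(J) = -36 - 9*J**2 - 9*J*(-5/2 - J/2) (k(J) = -9*((J**2 + ((5 + J)/(-5 + 3))*J) + 4) = -9*((J**2 + ((5 + J)/(-2))*J) + 4) = -9*((J**2 + ((5 + J)*(-1/2))*J) + 4) = -9*((J**2 + (-5/2 - J/2)*J) + 4) = -9*((J**2 + J*(-5/2 - J/2)) + 4) = -9*(4 + J**2 + J*(-5/2 - J/2)) = -36 - 9*J**2 - 9*J*(-5/2 - J/2))
Q(p) = p**2*(-36 - 9*p**2/2 + 45*p/2) (Q(p) = ((-36 - 9*p**2/2 + 45*p/2)*p)*p = (p*(-36 - 9*p**2/2 + 45*p/2))*p = p**2*(-36 - 9*p**2/2 + 45*p/2))
-854*(-420 + Q(-22)) = -854*(-420 + (9/2)*(-22)**2*(-8 - 1*(-22)**2 + 5*(-22))) = -854*(-420 + (9/2)*484*(-8 - 1*484 - 110)) = -854*(-420 + (9/2)*484*(-8 - 484 - 110)) = -854*(-420 + (9/2)*484*(-602)) = -854*(-420 - 1311156) = -854*(-1311576) = 1120085904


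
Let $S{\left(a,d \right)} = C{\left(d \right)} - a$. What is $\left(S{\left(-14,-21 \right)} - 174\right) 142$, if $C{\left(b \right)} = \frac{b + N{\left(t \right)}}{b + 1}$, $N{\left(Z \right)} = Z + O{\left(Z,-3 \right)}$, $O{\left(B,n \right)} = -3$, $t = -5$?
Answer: $- \frac{225141}{10} \approx -22514.0$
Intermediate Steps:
$N{\left(Z \right)} = -3 + Z$ ($N{\left(Z \right)} = Z - 3 = -3 + Z$)
$C{\left(b \right)} = \frac{-8 + b}{1 + b}$ ($C{\left(b \right)} = \frac{b - 8}{b + 1} = \frac{b - 8}{1 + b} = \frac{-8 + b}{1 + b}$)
$S{\left(a,d \right)} = - a + \frac{-8 + d}{1 + d}$ ($S{\left(a,d \right)} = \frac{-8 + d}{1 + d} - a = - a + \frac{-8 + d}{1 + d}$)
$\left(S{\left(-14,-21 \right)} - 174\right) 142 = \left(\frac{-8 - 21 - - 14 \left(1 - 21\right)}{1 - 21} - 174\right) 142 = \left(\frac{-8 - 21 - \left(-14\right) \left(-20\right)}{-20} - 174\right) 142 = \left(- \frac{-8 - 21 - 280}{20} - 174\right) 142 = \left(\left(- \frac{1}{20}\right) \left(-309\right) - 174\right) 142 = \left(\frac{309}{20} - 174\right) 142 = \left(- \frac{3171}{20}\right) 142 = - \frac{225141}{10}$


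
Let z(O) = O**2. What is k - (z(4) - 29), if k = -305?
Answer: -292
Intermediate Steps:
k - (z(4) - 29) = -305 - (4**2 - 29) = -305 - (16 - 29) = -305 - 1*(-13) = -305 + 13 = -292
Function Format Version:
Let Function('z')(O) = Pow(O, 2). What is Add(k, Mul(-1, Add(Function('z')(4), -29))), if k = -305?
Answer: -292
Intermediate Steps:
Add(k, Mul(-1, Add(Function('z')(4), -29))) = Add(-305, Mul(-1, Add(Pow(4, 2), -29))) = Add(-305, Mul(-1, Add(16, -29))) = Add(-305, Mul(-1, -13)) = Add(-305, 13) = -292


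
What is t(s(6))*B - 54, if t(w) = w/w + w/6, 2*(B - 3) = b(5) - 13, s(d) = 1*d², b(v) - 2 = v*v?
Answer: 16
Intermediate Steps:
b(v) = 2 + v² (b(v) = 2 + v*v = 2 + v²)
s(d) = d²
B = 10 (B = 3 + ((2 + 5²) - 13)/2 = 3 + ((2 + 25) - 13)/2 = 3 + (27 - 13)/2 = 3 + (½)*14 = 3 + 7 = 10)
t(w) = 1 + w/6 (t(w) = 1 + w*(⅙) = 1 + w/6)
t(s(6))*B - 54 = (1 + (⅙)*6²)*10 - 54 = (1 + (⅙)*36)*10 - 54 = (1 + 6)*10 - 54 = 7*10 - 54 = 70 - 54 = 16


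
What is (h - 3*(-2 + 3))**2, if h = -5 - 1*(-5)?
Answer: 9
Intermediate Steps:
h = 0 (h = -5 + 5 = 0)
(h - 3*(-2 + 3))**2 = (0 - 3*(-2 + 3))**2 = (0 - 3*1)**2 = (0 - 3)**2 = (-3)**2 = 9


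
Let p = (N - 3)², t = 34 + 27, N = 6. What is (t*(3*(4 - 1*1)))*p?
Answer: 4941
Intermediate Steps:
t = 61
p = 9 (p = (6 - 3)² = 3² = 9)
(t*(3*(4 - 1*1)))*p = (61*(3*(4 - 1*1)))*9 = (61*(3*(4 - 1)))*9 = (61*(3*3))*9 = (61*9)*9 = 549*9 = 4941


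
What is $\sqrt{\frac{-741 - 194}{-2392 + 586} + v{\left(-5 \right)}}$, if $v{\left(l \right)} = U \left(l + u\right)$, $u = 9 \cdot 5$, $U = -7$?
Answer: $\frac{59 i \sqrt{261870}}{1806} \approx 16.718 i$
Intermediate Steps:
$u = 45$
$v{\left(l \right)} = -315 - 7 l$ ($v{\left(l \right)} = - 7 \left(l + 45\right) = - 7 \left(45 + l\right) = -315 - 7 l$)
$\sqrt{\frac{-741 - 194}{-2392 + 586} + v{\left(-5 \right)}} = \sqrt{\frac{-741 - 194}{-2392 + 586} - 280} = \sqrt{- \frac{935}{-1806} + \left(-315 + 35\right)} = \sqrt{\left(-935\right) \left(- \frac{1}{1806}\right) - 280} = \sqrt{\frac{935}{1806} - 280} = \sqrt{- \frac{504745}{1806}} = \frac{59 i \sqrt{261870}}{1806}$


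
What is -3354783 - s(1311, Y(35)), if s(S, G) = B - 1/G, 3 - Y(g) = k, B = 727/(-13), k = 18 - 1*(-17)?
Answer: -1395566477/416 ≈ -3.3547e+6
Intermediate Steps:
k = 35 (k = 18 + 17 = 35)
B = -727/13 (B = 727*(-1/13) = -727/13 ≈ -55.923)
Y(g) = -32 (Y(g) = 3 - 1*35 = 3 - 35 = -32)
s(S, G) = -727/13 - 1/G
-3354783 - s(1311, Y(35)) = -3354783 - (-727/13 - 1/(-32)) = -3354783 - (-727/13 - 1*(-1/32)) = -3354783 - (-727/13 + 1/32) = -3354783 - 1*(-23251/416) = -3354783 + 23251/416 = -1395566477/416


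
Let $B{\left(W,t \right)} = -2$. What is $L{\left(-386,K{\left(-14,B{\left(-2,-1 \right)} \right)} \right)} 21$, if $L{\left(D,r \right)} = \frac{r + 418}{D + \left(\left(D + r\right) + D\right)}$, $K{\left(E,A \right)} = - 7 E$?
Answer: $- \frac{2709}{265} \approx -10.223$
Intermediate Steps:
$L{\left(D,r \right)} = \frac{418 + r}{r + 3 D}$ ($L{\left(D,r \right)} = \frac{418 + r}{D + \left(r + 2 D\right)} = \frac{418 + r}{r + 3 D}$)
$L{\left(-386,K{\left(-14,B{\left(-2,-1 \right)} \right)} \right)} 21 = \frac{418 - -98}{\left(-7\right) \left(-14\right) + 3 \left(-386\right)} 21 = \frac{418 + 98}{98 - 1158} \cdot 21 = \frac{1}{-1060} \cdot 516 \cdot 21 = \left(- \frac{1}{1060}\right) 516 \cdot 21 = \left(- \frac{129}{265}\right) 21 = - \frac{2709}{265}$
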